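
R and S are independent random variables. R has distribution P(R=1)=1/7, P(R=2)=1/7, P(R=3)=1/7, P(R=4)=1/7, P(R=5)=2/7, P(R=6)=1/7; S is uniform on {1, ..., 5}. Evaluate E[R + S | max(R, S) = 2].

10/3

P(max(R, S) = 2) = 3/35.
Summing (R+S)·P(x,y) over outcomes with max(R, S) = 2 gives 2/7.
E[R + S | max(R, S) = 2] = (2/7) / (3/35) = 10/3.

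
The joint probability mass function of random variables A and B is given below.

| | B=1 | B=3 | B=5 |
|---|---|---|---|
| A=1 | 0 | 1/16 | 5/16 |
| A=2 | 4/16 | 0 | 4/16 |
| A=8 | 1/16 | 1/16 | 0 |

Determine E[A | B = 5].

13/9

P(B = 5) = 9/16.
Σ A·P over the event = 1·(5/16) + 2·(4/16) = 13/16.
E[A | B = 5] = (13/16) / (9/16) = 13/9.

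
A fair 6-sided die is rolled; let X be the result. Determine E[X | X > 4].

11/2

Given X > 4, X is equally likely to be any of {5, 6}.
E[X | X > 4] = (5 + 6) / 2 = 11/2.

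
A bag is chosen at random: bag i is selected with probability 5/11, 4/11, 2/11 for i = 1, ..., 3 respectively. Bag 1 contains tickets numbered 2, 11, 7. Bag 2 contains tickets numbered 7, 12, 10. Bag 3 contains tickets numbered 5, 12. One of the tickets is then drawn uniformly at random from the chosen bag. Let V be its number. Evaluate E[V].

E[V | bag 1] = (2+11+7)/3 = 20/3.
E[V | bag 2] = (7+12+10)/3 = 29/3.
E[V | bag 3] = (5+12)/2 = 17/2.
By the law of total expectation,
E[V] = (5/11)·(20/3) + (4/11)·(29/3) + (2/11)·(17/2) = 89/11.

89/11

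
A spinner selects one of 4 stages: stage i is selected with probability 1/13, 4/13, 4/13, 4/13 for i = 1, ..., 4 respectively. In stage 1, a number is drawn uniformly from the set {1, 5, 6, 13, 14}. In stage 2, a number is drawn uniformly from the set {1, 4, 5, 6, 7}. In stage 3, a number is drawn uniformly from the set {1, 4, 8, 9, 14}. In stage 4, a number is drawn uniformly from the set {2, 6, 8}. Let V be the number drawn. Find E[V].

E[V | stage 1] = (1+5+6+13+14)/5 = 39/5.
E[V | stage 2] = (1+4+5+6+7)/5 = 23/5.
E[V | stage 3] = (1+4+8+9+14)/5 = 36/5.
E[V | stage 4] = (2+6+8)/3 = 16/3.
E[V] = (1/13)·(39/5) + (4/13)·(23/5) + (4/13)·(36/5) + (4/13)·(16/3) = 229/39.

229/39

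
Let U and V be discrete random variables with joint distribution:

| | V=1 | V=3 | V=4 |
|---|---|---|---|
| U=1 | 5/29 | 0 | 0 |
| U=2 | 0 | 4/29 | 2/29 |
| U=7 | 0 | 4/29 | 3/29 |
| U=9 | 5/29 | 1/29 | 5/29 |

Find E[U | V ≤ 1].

5

P(V ≤ 1) = 10/29.
Summing U·P(U=x,V=y) over the conditioning event gives 50/29.
E[U | V ≤ 1] = (50/29) / (10/29) = 5.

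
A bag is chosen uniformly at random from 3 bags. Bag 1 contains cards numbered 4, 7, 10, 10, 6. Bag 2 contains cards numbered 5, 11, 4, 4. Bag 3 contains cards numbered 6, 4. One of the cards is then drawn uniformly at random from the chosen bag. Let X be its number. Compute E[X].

E[X | bag 1] = (4+7+10+10+6)/5 = 37/5.
E[X | bag 2] = (5+11+4+4)/4 = 6.
E[X | bag 3] = (6+4)/2 = 5.
By the law of total expectation,
E[X] = (1/3)·(37/5) + (1/3)·(6) + (1/3)·(5) = 92/15.

92/15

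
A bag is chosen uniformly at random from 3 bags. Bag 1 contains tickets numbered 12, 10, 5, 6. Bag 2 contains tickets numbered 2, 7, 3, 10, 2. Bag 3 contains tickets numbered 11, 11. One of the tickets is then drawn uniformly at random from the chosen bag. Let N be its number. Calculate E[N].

E[N | bag 1] = (12+10+5+6)/4 = 33/4.
E[N | bag 2] = (2+7+3+10+2)/5 = 24/5.
E[N | bag 3] = (11+11)/2 = 11.
By the law of total expectation,
E[N] = (1/3)·(33/4) + (1/3)·(24/5) + (1/3)·(11) = 481/60.

481/60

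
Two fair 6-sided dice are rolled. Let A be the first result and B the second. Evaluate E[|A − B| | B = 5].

Outcomes with B = 5: (1,5), (2,5), (3,5), (4,5), (5,5), (6,5), each with probability 1/36.
E[|A − B| | B = 5] = (4 + 3 + 2 + 1 + 0 + 1) / 6 = 11/6.

11/6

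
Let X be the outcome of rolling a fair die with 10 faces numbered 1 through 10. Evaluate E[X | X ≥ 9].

19/2

Given X ≥ 9, X is equally likely to be any of {9, 10}.
E[X | X ≥ 9] = (9 + 10) / 2 = 19/2.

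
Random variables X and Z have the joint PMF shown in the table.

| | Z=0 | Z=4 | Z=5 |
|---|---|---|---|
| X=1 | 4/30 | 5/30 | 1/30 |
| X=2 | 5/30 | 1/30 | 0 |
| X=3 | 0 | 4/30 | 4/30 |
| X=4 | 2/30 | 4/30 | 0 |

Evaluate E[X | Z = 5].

P(Z = 5) = 1/6.
Σ X·P over the event = 1·(1/30) + 3·(4/30) = 13/30.
E[X | Z = 5] = (13/30) / (1/6) = 13/5.

13/5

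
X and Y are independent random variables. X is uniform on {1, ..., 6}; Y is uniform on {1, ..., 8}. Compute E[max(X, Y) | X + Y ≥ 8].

P(X + Y ≥ 8) = 9/16.
Summing max(X,Y)·P(x,y) over outcomes with X + Y ≥ 8 gives 173/48.
E[max(X, Y) | X + Y ≥ 8] = (173/48) / (9/16) = 173/27.

173/27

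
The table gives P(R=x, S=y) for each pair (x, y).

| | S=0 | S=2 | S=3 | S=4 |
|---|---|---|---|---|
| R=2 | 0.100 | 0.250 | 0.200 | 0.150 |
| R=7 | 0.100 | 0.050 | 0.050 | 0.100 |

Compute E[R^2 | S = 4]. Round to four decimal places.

22.0000

P(S = 4) = 0.250.
Σ R^2·P over the event = 4·(0.150) + 49·(0.100) = 5.500.
E[R^2 | S = 4] = (5.500) / (0.250) = 22.0000.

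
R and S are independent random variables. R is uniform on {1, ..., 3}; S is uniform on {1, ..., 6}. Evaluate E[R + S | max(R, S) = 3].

P(max(R, S) = 3) = 5/18.
Summing (R+S)·P(x,y) over outcomes with max(R, S) = 3 gives 4/3.
E[R + S | max(R, S) = 3] = (4/3) / (5/18) = 24/5.

24/5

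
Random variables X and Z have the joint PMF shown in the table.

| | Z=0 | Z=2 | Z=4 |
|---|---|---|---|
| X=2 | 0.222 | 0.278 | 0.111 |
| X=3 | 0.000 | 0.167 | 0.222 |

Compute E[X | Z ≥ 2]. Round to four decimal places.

P(Z ≥ 2) = 0.778.
Σ X·P over the event = 2·(0.278) + 2·(0.111) + 3·(0.167) + 3·(0.222) = 1.945.
E[X | Z ≥ 2] = (1.945) / (0.778) = 2.5000.

2.5000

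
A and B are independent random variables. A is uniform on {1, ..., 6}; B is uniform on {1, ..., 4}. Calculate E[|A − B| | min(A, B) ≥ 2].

23/15

P(min(A, B) ≥ 2) = 5/8.
Summing |A−B|·P(x,y) over outcomes with min(A, B) ≥ 2 gives 23/24.
E[|A − B| | min(A, B) ≥ 2] = (23/24) / (5/8) = 23/15.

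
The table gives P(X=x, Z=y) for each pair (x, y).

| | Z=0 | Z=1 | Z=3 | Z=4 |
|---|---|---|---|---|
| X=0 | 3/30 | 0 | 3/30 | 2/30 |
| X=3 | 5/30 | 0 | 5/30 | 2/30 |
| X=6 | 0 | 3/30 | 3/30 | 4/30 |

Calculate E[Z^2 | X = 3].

77/12

P(X = 3) = 2/5.
Summing Z^2·P(X=x,Z=y) over the conditioning event gives 77/30.
E[Z^2 | X = 3] = (77/30) / (2/5) = 77/12.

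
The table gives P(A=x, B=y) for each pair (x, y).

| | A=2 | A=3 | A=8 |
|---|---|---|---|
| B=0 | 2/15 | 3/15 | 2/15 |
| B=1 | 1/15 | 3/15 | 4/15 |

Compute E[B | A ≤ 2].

P(A ≤ 2) = 1/5.
Σ B·P over the event = 0·(2/15) + 1·(1/15) = 1/15.
E[B | A ≤ 2] = (1/15) / (1/5) = 1/3.

1/3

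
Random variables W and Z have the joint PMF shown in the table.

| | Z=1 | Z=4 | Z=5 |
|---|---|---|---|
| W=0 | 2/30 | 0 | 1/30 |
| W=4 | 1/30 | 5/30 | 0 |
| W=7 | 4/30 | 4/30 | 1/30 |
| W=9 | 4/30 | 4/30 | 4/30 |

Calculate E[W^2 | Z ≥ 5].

P(Z ≥ 5) = 1/5.
Σ W^2·P over the event = 0·(1/30) + 49·(1/30) + 81·(4/30) = 373/30.
E[W^2 | Z ≥ 5] = (373/30) / (1/5) = 373/6.

373/6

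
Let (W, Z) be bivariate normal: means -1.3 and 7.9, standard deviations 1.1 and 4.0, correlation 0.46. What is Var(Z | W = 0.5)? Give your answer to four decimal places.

For a bivariate normal, Var(Z | W=x) = σ_Z²(1 − ρ²).
Var(Z | W=0.5) = (4.0)²·(1 − (0.46)²) = 16·0.7884 = 12.6144.

12.6144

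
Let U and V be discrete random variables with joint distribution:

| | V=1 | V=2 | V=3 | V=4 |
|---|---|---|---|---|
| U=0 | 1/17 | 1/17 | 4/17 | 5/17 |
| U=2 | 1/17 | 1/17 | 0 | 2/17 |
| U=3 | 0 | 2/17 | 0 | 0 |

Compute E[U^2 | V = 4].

8/7

P(V = 4) = 7/17.
Σ U^2·P over the event = 0·(5/17) + 4·(2/17) = 8/17.
E[U^2 | V = 4] = (8/17) / (7/17) = 8/7.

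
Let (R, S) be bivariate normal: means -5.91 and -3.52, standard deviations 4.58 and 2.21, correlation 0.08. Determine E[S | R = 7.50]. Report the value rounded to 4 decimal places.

For a bivariate normal, E[S | R=x] = μ_S + ρ·(σ_S/σ_R)·(x − μ_R).
E[S | R=7.50] = -3.52 + (0.08)·(2.21/4.58)·(7.50 − (-5.91)) = -3.52 + (0.038603)·(13.41) = -3.0023.

-3.0023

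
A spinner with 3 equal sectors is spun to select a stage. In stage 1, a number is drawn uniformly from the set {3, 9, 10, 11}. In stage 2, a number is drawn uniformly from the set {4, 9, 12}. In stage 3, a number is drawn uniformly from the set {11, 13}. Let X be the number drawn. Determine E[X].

E[X | stage 1] = (3+9+10+11)/4 = 33/4.
E[X | stage 2] = (4+9+12)/3 = 25/3.
E[X | stage 3] = (11+13)/2 = 12.
E[X] = (1/3)·(33/4) + (1/3)·(25/3) + (1/3)·(12) = 343/36.

343/36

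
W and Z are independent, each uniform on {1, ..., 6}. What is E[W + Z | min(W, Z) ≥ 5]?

11

Outcomes with min(W, Z) ≥ 5: (5,5), (5,6), (6,5), (6,6), each with probability 1/36.
E[W + Z | min(W, Z) ≥ 5] = (10 + 11 + 11 + 12) / 4 = 11.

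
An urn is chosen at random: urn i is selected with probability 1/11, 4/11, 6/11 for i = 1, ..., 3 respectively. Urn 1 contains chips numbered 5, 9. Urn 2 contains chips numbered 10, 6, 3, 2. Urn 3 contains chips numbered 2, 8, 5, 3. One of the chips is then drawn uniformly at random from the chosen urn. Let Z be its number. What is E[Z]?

5

E[Z | urn 1] = (5+9)/2 = 7.
E[Z | urn 2] = (10+6+3+2)/4 = 21/4.
E[Z | urn 3] = (2+8+5+3)/4 = 9/2.
By the law of total expectation,
E[Z] = (1/11)·(7) + (4/11)·(21/4) + (6/11)·(9/2) = 5.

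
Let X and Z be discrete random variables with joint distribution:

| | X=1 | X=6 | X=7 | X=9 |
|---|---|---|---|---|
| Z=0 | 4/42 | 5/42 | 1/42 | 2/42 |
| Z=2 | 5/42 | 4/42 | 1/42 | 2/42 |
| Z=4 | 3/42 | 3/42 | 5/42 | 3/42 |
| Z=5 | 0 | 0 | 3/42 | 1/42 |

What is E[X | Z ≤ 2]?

P(Z ≤ 2) = 4/7.
Σ X·P over the event = 1·(4/42) + 1·(5/42) + 6·(5/42) + 6·(4/42) + 7·(1/42) + 7·(1/42) + 9·(2/42) + 9·(2/42) = 113/42.
E[X | Z ≤ 2] = (113/42) / (4/7) = 113/24.

113/24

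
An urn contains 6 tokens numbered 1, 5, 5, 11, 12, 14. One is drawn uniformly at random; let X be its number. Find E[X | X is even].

P(X is even) = 1/3.
Σ over the event: 12·1/6 + 14·1/6 = 13/3.
E[X | X is even] = (13/3) / (1/3) = 13.

13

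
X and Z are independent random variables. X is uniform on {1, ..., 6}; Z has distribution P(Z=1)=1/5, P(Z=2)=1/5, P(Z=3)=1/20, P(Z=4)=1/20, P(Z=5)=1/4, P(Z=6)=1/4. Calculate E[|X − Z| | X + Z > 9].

11/13

P(X + Z > 9) = 13/60.
Summing |X−Z|·P(x,y) over outcomes with X + Z > 9 gives 11/60.
E[|X − Z| | X + Z > 9] = (11/60) / (13/60) = 11/13.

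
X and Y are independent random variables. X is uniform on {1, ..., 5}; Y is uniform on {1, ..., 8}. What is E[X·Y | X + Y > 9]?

55/2

Outcomes with X + Y > 9: (2,8), (3,7), (3,8), (4,6), (4,7), (4,8), (5,5), (5,6), (5,7), (5,8), each with probability 1/40.
E[X·Y | X + Y > 9] = (16 + 21 + 24 + 24 + 28 + 32 + 25 + 30 + 35 + 40) / 10 = 55/2.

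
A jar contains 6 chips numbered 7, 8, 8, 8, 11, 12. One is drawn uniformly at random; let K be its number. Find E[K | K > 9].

P(K > 9) = 1/3.
Σ over the event: 11·1/6 + 12·1/6 = 23/6.
E[K | K > 9] = (23/6) / (1/3) = 23/2.

23/2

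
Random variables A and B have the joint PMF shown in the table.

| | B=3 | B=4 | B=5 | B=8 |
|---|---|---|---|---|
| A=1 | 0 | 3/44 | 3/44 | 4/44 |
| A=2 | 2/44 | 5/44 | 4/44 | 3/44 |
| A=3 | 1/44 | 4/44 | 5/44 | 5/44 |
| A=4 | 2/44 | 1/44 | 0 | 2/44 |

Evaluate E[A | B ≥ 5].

59/26

P(B ≥ 5) = 13/22.
Summing A·P(A=x,B=y) over the conditioning event gives 59/44.
E[A | B ≥ 5] = (59/44) / (13/22) = 59/26.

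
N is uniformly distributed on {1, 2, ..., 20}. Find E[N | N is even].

11

Given N is even, N is equally likely to be any of {2, 4, 6, 8, 10, 12, 14, 16, 18, 20}.
E[N | N is even] = (2 + 4 + 6 + 8 + 10 + 12 + 14 + 16 + 18 + 20) / 10 = 11.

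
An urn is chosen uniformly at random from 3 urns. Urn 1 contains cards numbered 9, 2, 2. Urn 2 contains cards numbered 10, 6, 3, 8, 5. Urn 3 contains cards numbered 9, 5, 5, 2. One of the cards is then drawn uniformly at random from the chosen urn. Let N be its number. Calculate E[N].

E[N | urn 1] = (9+2+2)/3 = 13/3.
E[N | urn 2] = (10+6+3+8+5)/5 = 32/5.
E[N | urn 3] = (9+5+5+2)/4 = 21/4.
By the law of total expectation,
E[N] = (1/3)·(13/3) + (1/3)·(32/5) + (1/3)·(21/4) = 959/180.

959/180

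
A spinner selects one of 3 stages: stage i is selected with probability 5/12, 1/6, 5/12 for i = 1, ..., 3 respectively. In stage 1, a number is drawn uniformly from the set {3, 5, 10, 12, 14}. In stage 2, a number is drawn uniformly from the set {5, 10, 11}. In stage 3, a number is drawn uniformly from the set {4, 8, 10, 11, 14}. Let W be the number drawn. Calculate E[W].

E[W | stage 1] = (3+5+10+12+14)/5 = 44/5.
E[W | stage 2] = (5+10+11)/3 = 26/3.
E[W | stage 3] = (4+8+10+11+14)/5 = 47/5.
By the law of total expectation,
E[W] = (5/12)·(44/5) + (1/6)·(26/3) + (5/12)·(47/5) = 325/36.

325/36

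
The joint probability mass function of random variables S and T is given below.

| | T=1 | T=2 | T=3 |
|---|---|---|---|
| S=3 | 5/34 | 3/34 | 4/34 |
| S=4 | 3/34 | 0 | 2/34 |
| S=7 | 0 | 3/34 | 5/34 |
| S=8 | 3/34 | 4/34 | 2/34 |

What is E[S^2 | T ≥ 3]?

441/13

P(T ≥ 3) = 13/34.
Σ S^2·P over the event = 9·(4/34) + 16·(2/34) + 49·(5/34) + 64·(2/34) = 441/34.
E[S^2 | T ≥ 3] = (441/34) / (13/34) = 441/13.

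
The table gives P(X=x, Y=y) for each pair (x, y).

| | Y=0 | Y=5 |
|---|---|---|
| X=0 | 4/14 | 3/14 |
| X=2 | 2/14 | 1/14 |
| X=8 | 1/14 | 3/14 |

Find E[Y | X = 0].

P(X = 0) = 1/2.
Σ Y·P over the event = 0·(4/14) + 5·(3/14) = 15/14.
E[Y | X = 0] = (15/14) / (1/2) = 15/7.

15/7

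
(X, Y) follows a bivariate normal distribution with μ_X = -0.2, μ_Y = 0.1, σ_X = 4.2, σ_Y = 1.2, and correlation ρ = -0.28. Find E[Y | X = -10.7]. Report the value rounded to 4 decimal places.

For a bivariate normal, E[Y | X=x] = μ_Y + ρ·(σ_Y/σ_X)·(x − μ_X).
E[Y | X=-10.7] = 0.1 + (-0.28)·(1.2/4.2)·(-10.7 − (-0.2)) = 0.1 + (-0.08)·(-10.5) = 0.9400.

0.9400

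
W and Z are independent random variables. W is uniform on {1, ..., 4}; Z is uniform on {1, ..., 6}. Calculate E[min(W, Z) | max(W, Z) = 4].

16/7

Outcomes with max(W, Z) = 4: (1,4), (2,4), (3,4), (4,1), (4,2), (4,3), (4,4), each with probability 1/24.
E[min(W, Z) | max(W, Z) = 4] = (1 + 2 + 3 + 1 + 2 + 3 + 4) / 7 = 16/7.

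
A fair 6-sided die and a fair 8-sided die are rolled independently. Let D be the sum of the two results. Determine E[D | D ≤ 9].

214/33

P(D ≤ 9) = 11/16.
Σ over the event: 2·1/48 + 3·1/24 + 4·1/16 + 5·1/12 + 6·5/48 + 7·1/8 + 8·1/8 + 9·1/8 = 107/24.
E[D | D ≤ 9] = (107/24) / (11/16) = 214/33.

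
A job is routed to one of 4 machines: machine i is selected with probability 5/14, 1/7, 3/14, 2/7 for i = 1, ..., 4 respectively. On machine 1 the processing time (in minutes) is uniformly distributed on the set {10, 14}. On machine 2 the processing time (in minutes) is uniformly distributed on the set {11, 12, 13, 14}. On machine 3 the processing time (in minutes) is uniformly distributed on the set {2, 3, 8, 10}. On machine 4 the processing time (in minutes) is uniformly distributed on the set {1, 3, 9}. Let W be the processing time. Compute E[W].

E[W | machine 1] = (10+14)/2 = 12.
E[W | machine 2] = (11+12+13+14)/4 = 25/2.
E[W | machine 3] = (2+3+8+10)/4 = 23/4.
E[W | machine 4] = (1+3+9)/3 = 13/3.
By the law of total expectation,
E[W] = (5/14)·(12) + (1/7)·(25/2) + (3/14)·(23/4) + (2/7)·(13/3) = 205/24.

205/24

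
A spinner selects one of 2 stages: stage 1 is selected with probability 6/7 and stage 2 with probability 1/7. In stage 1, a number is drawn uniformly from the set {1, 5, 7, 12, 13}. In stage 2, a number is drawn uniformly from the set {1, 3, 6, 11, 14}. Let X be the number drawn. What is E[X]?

E[X | stage 1] = (1+5+7+12+13)/5 = 38/5.
E[X | stage 2] = (1+3+6+11+14)/5 = 7.
E[X] = (6/7)·(38/5) + (1/7)·(7) = 263/35.

263/35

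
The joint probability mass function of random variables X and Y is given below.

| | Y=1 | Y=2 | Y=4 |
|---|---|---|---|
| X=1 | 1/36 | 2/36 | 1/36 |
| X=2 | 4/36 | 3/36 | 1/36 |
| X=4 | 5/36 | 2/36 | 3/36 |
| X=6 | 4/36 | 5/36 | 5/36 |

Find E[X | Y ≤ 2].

P(Y ≤ 2) = 13/18.
Summing X·P(X=x,Y=y) over the conditioning event gives 11/4.
E[X | Y ≤ 2] = (11/4) / (13/18) = 99/26.

99/26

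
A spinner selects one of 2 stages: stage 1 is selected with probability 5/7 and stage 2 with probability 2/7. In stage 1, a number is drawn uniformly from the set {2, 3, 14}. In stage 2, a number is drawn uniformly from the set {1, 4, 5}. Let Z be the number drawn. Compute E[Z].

E[Z | stage 1] = (2+3+14)/3 = 19/3.
E[Z | stage 2] = (1+4+5)/3 = 10/3.
By the law of total expectation,
E[Z] = (5/7)·(19/3) + (2/7)·(10/3) = 115/21.

115/21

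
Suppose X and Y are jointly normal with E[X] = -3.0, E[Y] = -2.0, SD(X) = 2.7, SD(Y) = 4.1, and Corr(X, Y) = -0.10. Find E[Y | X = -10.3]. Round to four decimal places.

The regression of Y on X has slope ρ·σ_Y/σ_X and passes through (μ_X, μ_Y).
E[Y | X=-10.3] = -2.0 + (-0.10)·(4.1/2.7)·(-10.3 − (-3.0)) = -2.0 + (-0.15185)·(-7.3) = -0.8915.

-0.8915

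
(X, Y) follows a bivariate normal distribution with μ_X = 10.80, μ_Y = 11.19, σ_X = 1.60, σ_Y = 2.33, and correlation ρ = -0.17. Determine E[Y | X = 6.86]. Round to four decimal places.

12.1654

E[Y | X=x] = μ_Y + ρ(σ_Y/σ_X)(x − μ_X) for jointly normal variables.
E[Y | X=6.86] = 11.19 + (-0.17)·(2.33/1.60)·(6.86 − (10.80)) = 11.19 + (-0.24756)·(-3.94) = 12.1654.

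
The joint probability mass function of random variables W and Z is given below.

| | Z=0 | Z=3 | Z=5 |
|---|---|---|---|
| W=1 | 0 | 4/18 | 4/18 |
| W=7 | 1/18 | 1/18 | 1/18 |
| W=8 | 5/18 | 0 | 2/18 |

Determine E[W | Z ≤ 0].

P(Z ≤ 0) = 1/3.
Σ W·P over the event = 7·(1/18) + 8·(5/18) = 47/18.
E[W | Z ≤ 0] = (47/18) / (1/3) = 47/6.

47/6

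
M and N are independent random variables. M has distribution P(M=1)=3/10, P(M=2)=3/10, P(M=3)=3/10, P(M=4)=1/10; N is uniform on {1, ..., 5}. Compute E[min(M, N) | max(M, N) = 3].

P(max(M, N) = 3) = 3/10.
Summing min(M,N)·P(x,y) over outcomes with max(M, N) = 3 gives 27/50.
E[min(M, N) | max(M, N) = 3] = (27/50) / (3/10) = 9/5.

9/5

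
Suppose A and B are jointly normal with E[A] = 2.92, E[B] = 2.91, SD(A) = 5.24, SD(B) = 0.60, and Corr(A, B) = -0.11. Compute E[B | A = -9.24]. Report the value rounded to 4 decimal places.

3.0632

For a bivariate normal, E[B | A=x] = μ_B + ρ·(σ_B/σ_A)·(x − μ_A).
E[B | A=-9.24] = 2.91 + (-0.11)·(0.60/5.24)·(-9.24 − (2.92)) = 2.91 + (-0.012595)·(-12.16) = 3.0632.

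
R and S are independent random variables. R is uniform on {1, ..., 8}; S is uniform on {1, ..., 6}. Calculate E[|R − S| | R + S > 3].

116/45

P(R + S > 3) = 15/16.
Summing |R−S|·P(x,y) over outcomes with R + S > 3 gives 29/12.
E[|R − S| | R + S > 3] = (29/12) / (15/16) = 116/45.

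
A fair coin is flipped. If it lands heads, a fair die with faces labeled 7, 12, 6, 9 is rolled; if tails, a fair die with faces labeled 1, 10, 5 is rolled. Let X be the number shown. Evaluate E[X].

83/12

E[X | heads] = (7+12+6+9)/4 = 17/2.
E[X | tails] = (1+10+5)/3 = 16/3.
By the law of total expectation,
E[X] = (1/2)·(17/2) + (1/2)·(16/3) = 83/12.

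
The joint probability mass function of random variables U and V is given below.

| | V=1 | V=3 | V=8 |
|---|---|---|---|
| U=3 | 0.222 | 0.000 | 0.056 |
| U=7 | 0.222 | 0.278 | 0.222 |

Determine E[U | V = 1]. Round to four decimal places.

5.0000

P(V = 1) = 0.444.
Σ U·P over the event = 3·(0.222) + 7·(0.222) = 2.220.
E[U | V = 1] = (2.220) / (0.444) = 5.0000.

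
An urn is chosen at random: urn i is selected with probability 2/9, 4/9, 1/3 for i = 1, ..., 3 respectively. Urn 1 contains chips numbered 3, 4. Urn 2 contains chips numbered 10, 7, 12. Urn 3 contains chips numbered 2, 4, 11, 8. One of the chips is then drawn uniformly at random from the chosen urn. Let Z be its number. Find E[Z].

E[Z | urn 1] = (3+4)/2 = 7/2.
E[Z | urn 2] = (10+7+12)/3 = 29/3.
E[Z | urn 3] = (2+4+11+8)/4 = 25/4.
By the law of total expectation,
E[Z] = (2/9)·(7/2) + (4/9)·(29/3) + (1/3)·(25/4) = 773/108.

773/108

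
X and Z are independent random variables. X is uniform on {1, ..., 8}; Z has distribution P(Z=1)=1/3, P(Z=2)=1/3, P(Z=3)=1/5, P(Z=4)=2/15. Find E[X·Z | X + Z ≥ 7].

29/2

P(X + Z ≥ 7) = 31/60.
Summing XZ·P(x,y) over outcomes with X + Z ≥ 7 gives 899/120.
E[X·Z | X + Z ≥ 7] = (899/120) / (31/60) = 29/2.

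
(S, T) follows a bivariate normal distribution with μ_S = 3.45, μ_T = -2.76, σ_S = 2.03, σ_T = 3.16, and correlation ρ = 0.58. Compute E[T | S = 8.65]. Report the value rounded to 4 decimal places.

1.9349

E[T | S=x] = μ_T + ρ(σ_T/σ_S)(x − μ_S) for jointly normal variables.
E[T | S=8.65] = -2.76 + (0.58)·(3.16/2.03)·(8.65 − (3.45)) = -2.76 + (0.90286)·(5.2) = 1.9349.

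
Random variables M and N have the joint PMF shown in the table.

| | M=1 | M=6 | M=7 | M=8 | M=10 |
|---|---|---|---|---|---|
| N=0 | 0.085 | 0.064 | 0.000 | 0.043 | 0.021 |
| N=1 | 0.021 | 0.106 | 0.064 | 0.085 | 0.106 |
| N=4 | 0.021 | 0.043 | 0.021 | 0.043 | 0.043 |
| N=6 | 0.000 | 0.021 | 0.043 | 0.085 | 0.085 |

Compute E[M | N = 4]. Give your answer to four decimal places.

P(N = 4) = 0.171.
Σ M·P over the event = 1·(0.021) + 6·(0.043) + 7·(0.021) + 8·(0.043) + 10·(0.043) = 1.200.
E[M | N = 4] = (1.200) / (0.171) = 7.0175.

7.0175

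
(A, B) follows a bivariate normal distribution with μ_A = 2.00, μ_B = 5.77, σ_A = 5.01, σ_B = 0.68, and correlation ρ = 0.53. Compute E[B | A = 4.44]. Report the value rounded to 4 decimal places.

The regression of B on A has slope ρ·σ_B/σ_A and passes through (μ_A, μ_B).
E[B | A=4.44] = 5.77 + (0.53)·(0.68/5.01)·(4.44 − (2.00)) = 5.77 + (0.071936)·(2.44) = 5.9455.

5.9455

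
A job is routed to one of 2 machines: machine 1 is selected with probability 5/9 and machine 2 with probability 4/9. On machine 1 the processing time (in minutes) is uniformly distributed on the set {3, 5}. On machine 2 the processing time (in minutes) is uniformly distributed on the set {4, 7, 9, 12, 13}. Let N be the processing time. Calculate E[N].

E[N | machine 1] = (3+5)/2 = 4.
E[N | machine 2] = (4+7+9+12+13)/5 = 9.
By the law of total expectation,
E[N] = (5/9)·(4) + (4/9)·(9) = 56/9.

56/9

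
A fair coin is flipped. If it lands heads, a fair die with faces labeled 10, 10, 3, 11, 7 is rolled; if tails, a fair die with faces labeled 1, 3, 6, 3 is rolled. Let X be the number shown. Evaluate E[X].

E[X | heads] = (10+10+3+11+7)/5 = 41/5.
E[X | tails] = (1+3+6+3)/4 = 13/4.
E[X] = (1/2)·(41/5) + (1/2)·(13/4) = 229/40.

229/40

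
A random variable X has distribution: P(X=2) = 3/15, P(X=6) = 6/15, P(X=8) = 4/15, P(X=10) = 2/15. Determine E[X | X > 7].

26/3

P(X > 7) = 2/5.
Σ over the event: 8·4/15 + 10·2/15 = 52/15.
E[X | X > 7] = (52/15) / (2/5) = 26/3.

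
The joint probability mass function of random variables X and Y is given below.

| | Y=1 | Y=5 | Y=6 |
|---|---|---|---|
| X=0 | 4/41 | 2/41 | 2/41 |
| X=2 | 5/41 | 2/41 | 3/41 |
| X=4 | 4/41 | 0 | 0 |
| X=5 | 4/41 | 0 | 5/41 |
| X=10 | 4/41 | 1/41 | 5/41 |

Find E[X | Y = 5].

P(Y = 5) = 5/41.
Σ X·P over the event = 0·(2/41) + 2·(2/41) + 10·(1/41) = 14/41.
E[X | Y = 5] = (14/41) / (5/41) = 14/5.

14/5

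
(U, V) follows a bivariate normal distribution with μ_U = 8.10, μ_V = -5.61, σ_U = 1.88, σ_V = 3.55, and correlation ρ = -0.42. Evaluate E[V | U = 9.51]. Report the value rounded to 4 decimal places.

The regression of V on U has slope ρ·σ_V/σ_U and passes through (μ_U, μ_V).
E[V | U=9.51] = -5.61 + (-0.42)·(3.55/1.88)·(9.51 − (8.10)) = -5.61 + (-0.79309)·(1.41) = -6.7283.

-6.7283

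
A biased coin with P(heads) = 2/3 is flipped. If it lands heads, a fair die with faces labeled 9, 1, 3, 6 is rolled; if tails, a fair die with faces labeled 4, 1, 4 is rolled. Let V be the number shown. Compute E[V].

E[V | heads] = (9+1+3+6)/4 = 19/4.
E[V | tails] = (4+1+4)/3 = 3.
By the law of total expectation,
E[V] = (2/3)·(19/4) + (1/3)·(3) = 25/6.

25/6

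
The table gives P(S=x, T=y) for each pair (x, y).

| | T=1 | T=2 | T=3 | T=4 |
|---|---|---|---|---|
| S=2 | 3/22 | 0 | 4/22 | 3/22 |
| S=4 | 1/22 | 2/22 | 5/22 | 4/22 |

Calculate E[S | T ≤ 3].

P(T ≤ 3) = 15/22.
Σ S·P over the event = 2·(3/22) + 2·(4/22) + 4·(1/22) + 4·(2/22) + 4·(5/22) = 23/11.
E[S | T ≤ 3] = (23/11) / (15/22) = 46/15.

46/15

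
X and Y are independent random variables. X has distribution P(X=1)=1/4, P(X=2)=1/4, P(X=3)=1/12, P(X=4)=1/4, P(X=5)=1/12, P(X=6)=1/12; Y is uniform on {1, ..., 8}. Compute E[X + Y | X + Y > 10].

P(X + Y > 10) = 7/48.
Summing (X+Y)·P(x,y) over outcomes with X + Y > 10 gives 83/48.
E[X + Y | X + Y > 10] = (83/48) / (7/48) = 83/7.

83/7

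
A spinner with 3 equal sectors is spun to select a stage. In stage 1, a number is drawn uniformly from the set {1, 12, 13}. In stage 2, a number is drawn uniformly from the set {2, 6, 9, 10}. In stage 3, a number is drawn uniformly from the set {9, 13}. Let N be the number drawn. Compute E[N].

317/36

E[N | stage 1] = (1+12+13)/3 = 26/3.
E[N | stage 2] = (2+6+9+10)/4 = 27/4.
E[N | stage 3] = (9+13)/2 = 11.
E[N] = (1/3)·(26/3) + (1/3)·(27/4) + (1/3)·(11) = 317/36.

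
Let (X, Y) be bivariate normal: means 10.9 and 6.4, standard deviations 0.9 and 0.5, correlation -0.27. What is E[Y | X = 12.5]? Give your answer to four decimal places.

The regression of Y on X has slope ρ·σ_Y/σ_X and passes through (μ_X, μ_Y).
E[Y | X=12.5] = 6.4 + (-0.27)·(0.5/0.9)·(12.5 − (10.9)) = 6.4 + (-0.15)·(1.6) = 6.1600.

6.1600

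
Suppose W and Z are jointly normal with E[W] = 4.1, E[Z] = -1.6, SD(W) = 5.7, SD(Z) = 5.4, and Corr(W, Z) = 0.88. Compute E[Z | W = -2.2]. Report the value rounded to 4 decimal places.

For a bivariate normal, E[Z | W=x] = μ_Z + ρ·(σ_Z/σ_W)·(x − μ_W).
E[Z | W=-2.2] = -1.6 + (0.88)·(5.4/5.7)·(-2.2 − (4.1)) = -1.6 + (0.83368)·(-6.3) = -6.8522.

-6.8522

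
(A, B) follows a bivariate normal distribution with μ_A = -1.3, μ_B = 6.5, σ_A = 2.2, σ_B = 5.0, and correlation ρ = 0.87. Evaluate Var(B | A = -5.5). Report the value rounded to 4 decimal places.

Var(B | A=x) = (1 − ρ²)·σ_B².
Var(B | A=-5.5) = (5.0)²·(1 − (0.87)²) = 25·0.2431 = 6.0775.

6.0775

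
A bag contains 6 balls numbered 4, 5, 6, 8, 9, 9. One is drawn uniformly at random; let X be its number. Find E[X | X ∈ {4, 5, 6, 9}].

P(X ∈ {4, 5, 6, 9}) = 5/6.
Σ over the event: 4·1/6 + 5·1/6 + 6·1/6 + 9·1/3 = 11/2.
E[X | X ∈ {4, 5, 6, 9}] = (11/2) / (5/6) = 33/5.

33/5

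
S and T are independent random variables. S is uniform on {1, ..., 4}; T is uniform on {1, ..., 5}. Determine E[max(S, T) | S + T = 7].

13/3

Outcomes with S + T = 7: (2,5), (3,4), (4,3), each with probability 1/20.
E[max(S, T) | S + T = 7] = (5 + 4 + 4) / 3 = 13/3.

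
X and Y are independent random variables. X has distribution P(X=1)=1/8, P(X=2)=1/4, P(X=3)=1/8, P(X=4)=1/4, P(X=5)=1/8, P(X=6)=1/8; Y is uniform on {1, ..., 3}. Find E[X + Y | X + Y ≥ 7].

P(X + Y ≥ 7) = 7/24.
Summing (X+Y)·P(x,y) over outcomes with X + Y ≥ 7 gives 53/24.
E[X + Y | X + Y ≥ 7] = (53/24) / (7/24) = 53/7.

53/7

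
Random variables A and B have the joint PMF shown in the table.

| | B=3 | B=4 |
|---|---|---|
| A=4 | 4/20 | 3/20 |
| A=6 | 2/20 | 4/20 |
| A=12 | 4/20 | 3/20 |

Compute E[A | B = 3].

38/5

P(B = 3) = 1/2.
Summing A·P(A=x,B=y) over the conditioning event gives 19/5.
E[A | B = 3] = (19/5) / (1/2) = 38/5.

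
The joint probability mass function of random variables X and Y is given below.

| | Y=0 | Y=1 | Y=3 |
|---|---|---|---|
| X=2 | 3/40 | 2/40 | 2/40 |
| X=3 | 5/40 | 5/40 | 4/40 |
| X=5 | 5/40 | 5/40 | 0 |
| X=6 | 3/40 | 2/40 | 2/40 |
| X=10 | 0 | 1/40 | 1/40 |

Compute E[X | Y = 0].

4

P(Y = 0) = 2/5.
Summing X·P(X=x,Y=y) over the conditioning event gives 8/5.
E[X | Y = 0] = (8/5) / (2/5) = 4.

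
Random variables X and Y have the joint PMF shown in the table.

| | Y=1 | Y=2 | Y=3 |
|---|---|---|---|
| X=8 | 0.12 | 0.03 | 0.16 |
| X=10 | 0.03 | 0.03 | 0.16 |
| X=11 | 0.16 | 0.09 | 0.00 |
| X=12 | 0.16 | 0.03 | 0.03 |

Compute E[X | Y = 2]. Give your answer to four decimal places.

10.5000

P(Y = 2) = 0.18.
Summing X·P(X=x,Y=y) over the conditioning event gives 1.89.
E[X | Y = 2] = (1.89) / (0.18) = 10.5000.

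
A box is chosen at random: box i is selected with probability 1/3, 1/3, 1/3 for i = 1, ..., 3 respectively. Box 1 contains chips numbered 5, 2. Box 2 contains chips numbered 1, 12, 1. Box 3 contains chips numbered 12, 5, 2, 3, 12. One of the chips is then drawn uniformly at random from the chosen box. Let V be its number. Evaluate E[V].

449/90

E[V | box 1] = (5+2)/2 = 7/2.
E[V | box 2] = (1+12+1)/3 = 14/3.
E[V | box 3] = (12+5+2+3+12)/5 = 34/5.
E[V] = (1/3)·(7/2) + (1/3)·(14/3) + (1/3)·(34/5) = 449/90.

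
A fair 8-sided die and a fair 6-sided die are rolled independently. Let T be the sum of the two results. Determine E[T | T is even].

8

P(T is even) = 1/2.
Σ over the event: 2·1/48 + 4·1/16 + 6·5/48 + 8·1/8 + 10·5/48 + 12·1/16 + 14·1/48 = 4.
E[T | T is even] = (4) / (1/2) = 8.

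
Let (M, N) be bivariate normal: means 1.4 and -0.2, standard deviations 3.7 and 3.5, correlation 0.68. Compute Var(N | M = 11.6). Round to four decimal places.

6.5856

Var(N | M=x) = (1 − ρ²)·σ_N².
Var(N | M=11.6) = (3.5)²·(1 − (0.68)²) = 12.25·0.5376 = 6.5856.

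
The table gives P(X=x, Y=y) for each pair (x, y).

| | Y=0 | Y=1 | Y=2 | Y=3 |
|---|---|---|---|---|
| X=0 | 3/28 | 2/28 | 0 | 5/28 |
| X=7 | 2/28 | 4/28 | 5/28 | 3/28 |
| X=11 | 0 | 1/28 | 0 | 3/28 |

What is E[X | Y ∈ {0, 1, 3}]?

P(Y ∈ {0, 1, 3}) = 23/28.
Σ X·P over the event = 0·(3/28) + 0·(2/28) + 0·(5/28) + 7·(2/28) + 7·(4/28) + 7·(3/28) + 11·(1/28) + 11·(3/28) = 107/28.
E[X | Y ∈ {0, 1, 3}] = (107/28) / (23/28) = 107/23.

107/23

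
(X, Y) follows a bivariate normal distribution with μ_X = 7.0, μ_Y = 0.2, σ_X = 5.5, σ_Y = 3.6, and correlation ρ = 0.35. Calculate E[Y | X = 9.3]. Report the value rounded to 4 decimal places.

0.7269

E[Y | X=x] = μ_Y + ρ(σ_Y/σ_X)(x − μ_X) for jointly normal variables.
E[Y | X=9.3] = 0.2 + (0.35)·(3.6/5.5)·(9.3 − (7.0)) = 0.2 + (0.22909)·(2.3) = 0.7269.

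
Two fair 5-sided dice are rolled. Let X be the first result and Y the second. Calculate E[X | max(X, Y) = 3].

Outcomes with max(X, Y) = 3: (1,3), (2,3), (3,1), (3,2), (3,3), each with probability 1/25.
E[X | max(X, Y) = 3] = (1 + 2 + 3 + 3 + 3) / 5 = 12/5.

12/5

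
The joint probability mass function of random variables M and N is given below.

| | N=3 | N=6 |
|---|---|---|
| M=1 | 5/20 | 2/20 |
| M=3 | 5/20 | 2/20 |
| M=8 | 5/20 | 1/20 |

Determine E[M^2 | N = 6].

84/5

P(N = 6) = 1/4.
Σ M^2·P over the event = 1·(2/20) + 9·(2/20) + 64·(1/20) = 21/5.
E[M^2 | N = 6] = (21/5) / (1/4) = 84/5.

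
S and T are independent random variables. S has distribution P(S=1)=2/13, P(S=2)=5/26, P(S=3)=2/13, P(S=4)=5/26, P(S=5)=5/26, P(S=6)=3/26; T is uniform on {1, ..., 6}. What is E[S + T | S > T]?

142/21

P(S > T) = 21/52.
Summing (S+T)·P(x,y) over outcomes with S > T gives 71/26.
E[S + T | S > T] = (71/26) / (21/52) = 142/21.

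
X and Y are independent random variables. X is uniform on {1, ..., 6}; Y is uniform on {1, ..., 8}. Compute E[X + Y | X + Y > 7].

P(X + Y > 7) = 9/16.
Summing (X+Y)·P(x,y) over outcomes with X + Y > 7 gives 17/3.
E[X + Y | X + Y > 7] = (17/3) / (9/16) = 272/27.

272/27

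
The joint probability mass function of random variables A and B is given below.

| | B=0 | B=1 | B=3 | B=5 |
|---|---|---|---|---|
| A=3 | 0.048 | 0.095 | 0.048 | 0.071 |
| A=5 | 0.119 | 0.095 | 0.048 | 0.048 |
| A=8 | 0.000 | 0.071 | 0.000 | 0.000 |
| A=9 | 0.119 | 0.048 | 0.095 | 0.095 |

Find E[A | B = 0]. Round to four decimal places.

P(B = 0) = 0.286.
Σ A·P over the event = 3·(0.048) + 5·(0.119) + 9·(0.119) = 1.810.
E[A | B = 0] = (1.810) / (0.286) = 6.3287.

6.3287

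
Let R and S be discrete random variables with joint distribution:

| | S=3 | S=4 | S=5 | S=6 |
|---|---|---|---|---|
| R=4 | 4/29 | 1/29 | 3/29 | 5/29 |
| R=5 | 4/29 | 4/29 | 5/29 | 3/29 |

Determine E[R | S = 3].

9/2

P(S = 3) = 8/29.
Σ R·P over the event = 4·(4/29) + 5·(4/29) = 36/29.
E[R | S = 3] = (36/29) / (8/29) = 9/2.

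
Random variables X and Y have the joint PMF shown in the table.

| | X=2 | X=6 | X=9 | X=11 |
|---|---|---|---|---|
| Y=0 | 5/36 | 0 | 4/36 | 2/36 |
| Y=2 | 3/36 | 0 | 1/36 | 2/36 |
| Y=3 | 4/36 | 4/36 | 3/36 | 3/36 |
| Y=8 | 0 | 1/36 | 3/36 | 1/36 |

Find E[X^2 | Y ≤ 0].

586/11

P(Y ≤ 0) = 11/36.
Σ X^2·P over the event = 4·(5/36) + 81·(4/36) + 121·(2/36) = 293/18.
E[X^2 | Y ≤ 0] = (293/18) / (11/36) = 586/11.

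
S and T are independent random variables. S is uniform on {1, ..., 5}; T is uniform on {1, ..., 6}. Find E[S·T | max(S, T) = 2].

Outcomes with max(S, T) = 2: (1,2), (2,1), (2,2), each with probability 1/30.
E[S·T | max(S, T) = 2] = (2 + 2 + 4) / 3 = 8/3.

8/3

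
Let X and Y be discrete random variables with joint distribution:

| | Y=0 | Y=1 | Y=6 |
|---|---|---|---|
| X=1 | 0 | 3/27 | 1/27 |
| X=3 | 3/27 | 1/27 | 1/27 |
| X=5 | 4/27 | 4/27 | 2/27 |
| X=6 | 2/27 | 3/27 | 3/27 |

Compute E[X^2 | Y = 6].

P(Y = 6) = 7/27.
Σ X^2·P over the event = 1·(1/27) + 9·(1/27) + 25·(2/27) + 36·(3/27) = 56/9.
E[X^2 | Y = 6] = (56/9) / (7/27) = 24.

24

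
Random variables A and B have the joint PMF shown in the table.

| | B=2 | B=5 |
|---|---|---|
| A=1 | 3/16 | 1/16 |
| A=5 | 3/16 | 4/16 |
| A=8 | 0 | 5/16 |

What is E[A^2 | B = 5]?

P(B = 5) = 5/8.
Summing A^2·P(A=x,B=y) over the conditioning event gives 421/16.
E[A^2 | B = 5] = (421/16) / (5/8) = 421/10.

421/10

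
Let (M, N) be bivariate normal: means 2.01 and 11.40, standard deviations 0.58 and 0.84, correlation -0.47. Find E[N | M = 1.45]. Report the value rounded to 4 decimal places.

E[N | M=x] = μ_N + ρ(σ_N/σ_M)(x − μ_M) for jointly normal variables.
E[N | M=1.45] = 11.40 + (-0.47)·(0.84/0.58)·(1.45 − (2.01)) = 11.40 + (-0.68069)·(-0.56) = 11.7812.

11.7812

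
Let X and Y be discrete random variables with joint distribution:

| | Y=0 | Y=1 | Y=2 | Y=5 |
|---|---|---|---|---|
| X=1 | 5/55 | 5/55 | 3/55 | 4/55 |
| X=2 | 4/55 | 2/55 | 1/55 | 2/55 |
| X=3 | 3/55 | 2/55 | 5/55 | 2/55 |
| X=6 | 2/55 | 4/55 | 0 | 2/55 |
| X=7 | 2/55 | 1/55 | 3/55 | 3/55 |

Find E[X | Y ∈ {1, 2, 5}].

P(Y ∈ {1, 2, 5}) = 39/55.
Summing X·P(X=x,Y=y) over the conditioning event gives 134/55.
E[X | Y ∈ {1, 2, 5}] = (134/55) / (39/55) = 134/39.

134/39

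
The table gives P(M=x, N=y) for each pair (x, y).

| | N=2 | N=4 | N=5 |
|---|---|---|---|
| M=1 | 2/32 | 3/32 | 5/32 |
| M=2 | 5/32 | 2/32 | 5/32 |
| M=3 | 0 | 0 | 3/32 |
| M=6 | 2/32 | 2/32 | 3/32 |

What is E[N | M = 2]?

P(M = 2) = 3/8.
Summing N·P(M=x,N=y) over the conditioning event gives 43/32.
E[N | M = 2] = (43/32) / (3/8) = 43/12.

43/12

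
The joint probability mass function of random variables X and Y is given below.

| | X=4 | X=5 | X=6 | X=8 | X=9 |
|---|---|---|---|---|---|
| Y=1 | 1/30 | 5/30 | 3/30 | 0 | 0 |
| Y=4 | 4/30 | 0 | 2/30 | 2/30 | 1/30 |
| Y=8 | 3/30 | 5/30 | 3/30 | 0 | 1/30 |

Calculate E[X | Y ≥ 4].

39/7

P(Y ≥ 4) = 7/10.
Σ X·P over the event = 4·(4/30) + 4·(3/30) + 5·(5/30) + 6·(2/30) + 6·(3/30) + 8·(2/30) + 9·(1/30) + 9·(1/30) = 39/10.
E[X | Y ≥ 4] = (39/10) / (7/10) = 39/7.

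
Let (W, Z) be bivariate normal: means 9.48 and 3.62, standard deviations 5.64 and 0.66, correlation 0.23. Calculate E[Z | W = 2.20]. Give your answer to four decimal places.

The regression of Z on W has slope ρ·σ_Z/σ_W and passes through (μ_W, μ_Z).
E[Z | W=2.20] = 3.62 + (0.23)·(0.66/5.64)·(2.20 − (9.48)) = 3.62 + (0.026915)·(-7.28) = 3.4241.

3.4241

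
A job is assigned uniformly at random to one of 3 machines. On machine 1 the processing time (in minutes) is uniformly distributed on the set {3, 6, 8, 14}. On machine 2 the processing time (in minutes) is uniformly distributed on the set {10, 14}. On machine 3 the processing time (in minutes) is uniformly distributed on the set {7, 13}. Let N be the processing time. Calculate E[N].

119/12

E[N | machine 1] = (3+6+8+14)/4 = 31/4.
E[N | machine 2] = (10+14)/2 = 12.
E[N | machine 3] = (7+13)/2 = 10.
E[N] = (1/3)·(31/4) + (1/3)·(12) + (1/3)·(10) = 119/12.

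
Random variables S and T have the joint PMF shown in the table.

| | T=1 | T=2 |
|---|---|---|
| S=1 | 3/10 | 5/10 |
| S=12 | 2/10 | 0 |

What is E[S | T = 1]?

27/5

P(T = 1) = 1/2.
Σ S·P over the event = 1·(3/10) + 12·(2/10) = 27/10.
E[S | T = 1] = (27/10) / (1/2) = 27/5.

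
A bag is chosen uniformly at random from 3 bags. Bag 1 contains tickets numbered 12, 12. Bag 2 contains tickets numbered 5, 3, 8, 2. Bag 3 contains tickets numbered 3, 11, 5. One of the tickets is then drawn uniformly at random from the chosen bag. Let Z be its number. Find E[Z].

137/18

E[Z | bag 1] = (12+12)/2 = 12.
E[Z | bag 2] = (5+3+8+2)/4 = 9/2.
E[Z | bag 3] = (3+11+5)/3 = 19/3.
By the law of total expectation,
E[Z] = (1/3)·(12) + (1/3)·(9/2) + (1/3)·(19/3) = 137/18.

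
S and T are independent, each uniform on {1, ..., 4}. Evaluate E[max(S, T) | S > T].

Outcomes with S > T: (2,1), (3,1), (3,2), (4,1), (4,2), (4,3), each with probability 1/16.
E[max(S, T) | S > T] = (2 + 3 + 3 + 4 + 4 + 4) / 6 = 10/3.

10/3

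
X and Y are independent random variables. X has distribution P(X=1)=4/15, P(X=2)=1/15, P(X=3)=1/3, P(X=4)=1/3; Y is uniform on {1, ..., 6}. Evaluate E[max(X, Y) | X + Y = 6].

P(X + Y = 6) = 1/6.
Summing max(X,Y)·P(x,y) over outcomes with X + Y = 6 gives 59/90.
E[max(X, Y) | X + Y = 6] = (59/90) / (1/6) = 59/15.

59/15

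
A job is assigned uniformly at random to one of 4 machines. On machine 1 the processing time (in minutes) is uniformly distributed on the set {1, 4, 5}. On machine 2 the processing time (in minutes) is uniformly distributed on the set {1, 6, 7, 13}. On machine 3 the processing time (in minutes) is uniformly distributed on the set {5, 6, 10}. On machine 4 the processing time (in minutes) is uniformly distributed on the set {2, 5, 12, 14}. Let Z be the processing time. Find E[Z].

E[Z | machine 1] = (1+4+5)/3 = 10/3.
E[Z | machine 2] = (1+6+7+13)/4 = 27/4.
E[Z | machine 3] = (5+6+10)/3 = 7.
E[Z | machine 4] = (2+5+12+14)/4 = 33/4.
By the law of total expectation,
E[Z] = (1/4)·(10/3) + (1/4)·(27/4) + (1/4)·(7) + (1/4)·(33/4) = 19/3.

19/3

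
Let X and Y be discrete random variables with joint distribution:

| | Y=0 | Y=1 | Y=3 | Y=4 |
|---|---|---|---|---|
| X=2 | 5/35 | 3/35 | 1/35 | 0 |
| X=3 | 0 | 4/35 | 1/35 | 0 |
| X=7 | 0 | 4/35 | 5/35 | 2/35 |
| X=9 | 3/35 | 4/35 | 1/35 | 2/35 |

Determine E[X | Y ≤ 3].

P(Y ≤ 3) = 31/35.
Summing X·P(X=x,Y=y) over the conditioning event gives 24/5.
E[X | Y ≤ 3] = (24/5) / (31/35) = 168/31.

168/31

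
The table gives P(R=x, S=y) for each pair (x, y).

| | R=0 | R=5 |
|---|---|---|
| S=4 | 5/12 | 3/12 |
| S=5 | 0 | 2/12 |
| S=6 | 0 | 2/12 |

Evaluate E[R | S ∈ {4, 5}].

5/2

P(S ∈ {4, 5}) = 5/6.
Σ R·P over the event = 0·(5/12) + 5·(3/12) + 5·(2/12) = 25/12.
E[R | S ∈ {4, 5}] = (25/12) / (5/6) = 5/2.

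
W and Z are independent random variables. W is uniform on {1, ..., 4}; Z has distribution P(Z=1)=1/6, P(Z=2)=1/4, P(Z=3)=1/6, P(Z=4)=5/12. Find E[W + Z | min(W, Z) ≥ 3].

101/14

P(min(W, Z) ≥ 3) = 7/24.
Summing (W+Z)·P(x,y) over outcomes with min(W, Z) ≥ 3 gives 101/48.
E[W + Z | min(W, Z) ≥ 3] = (101/48) / (7/24) = 101/14.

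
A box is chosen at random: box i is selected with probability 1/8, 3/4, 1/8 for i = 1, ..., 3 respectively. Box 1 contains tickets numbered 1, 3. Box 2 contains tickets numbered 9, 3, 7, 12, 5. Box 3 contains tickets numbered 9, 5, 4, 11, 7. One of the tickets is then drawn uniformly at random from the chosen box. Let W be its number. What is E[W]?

E[W | box 1] = (1+3)/2 = 2.
E[W | box 2] = (9+3+7+12+5)/5 = 36/5.
E[W | box 3] = (9+5+4+11+7)/5 = 36/5.
By the law of total expectation,
E[W] = (1/8)·(2) + (3/4)·(36/5) + (1/8)·(36/5) = 131/20.

131/20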